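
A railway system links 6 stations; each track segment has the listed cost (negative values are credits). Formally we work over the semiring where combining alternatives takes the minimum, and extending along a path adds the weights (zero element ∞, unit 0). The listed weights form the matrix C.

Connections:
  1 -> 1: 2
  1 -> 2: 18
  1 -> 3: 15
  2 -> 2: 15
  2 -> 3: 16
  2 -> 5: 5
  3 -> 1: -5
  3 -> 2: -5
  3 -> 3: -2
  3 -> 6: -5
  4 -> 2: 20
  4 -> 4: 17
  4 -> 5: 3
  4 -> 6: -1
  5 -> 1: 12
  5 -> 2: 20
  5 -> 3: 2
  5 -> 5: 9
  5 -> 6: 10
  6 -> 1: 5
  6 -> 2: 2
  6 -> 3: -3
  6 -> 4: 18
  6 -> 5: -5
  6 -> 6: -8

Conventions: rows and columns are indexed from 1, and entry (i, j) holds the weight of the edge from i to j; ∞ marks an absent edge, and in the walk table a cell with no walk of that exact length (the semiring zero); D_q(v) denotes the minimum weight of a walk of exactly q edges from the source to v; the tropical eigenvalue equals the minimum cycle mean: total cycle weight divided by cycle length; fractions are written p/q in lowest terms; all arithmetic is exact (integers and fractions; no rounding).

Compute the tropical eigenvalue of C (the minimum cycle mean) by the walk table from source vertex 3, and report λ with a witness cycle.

q=0: [∞, ∞, 0, ∞, ∞, ∞]
q=1: [-5, -5, -2, ∞, ∞, -5]
q=2: [-7, -7, -8, 13, -10, -13]
q=3: [-13, -13, -16, 5, -18, -21]
q=4: [-21, -21, -24, -3, -26, -29]
q=5: [-29, -29, -32, -11, -34, -37]
q=6: [-37, -37, -40, -19, -42, -45]
Optimal cycle mean attained by: cycle 6->6, total (-8), length 1.
Answer: λ = -8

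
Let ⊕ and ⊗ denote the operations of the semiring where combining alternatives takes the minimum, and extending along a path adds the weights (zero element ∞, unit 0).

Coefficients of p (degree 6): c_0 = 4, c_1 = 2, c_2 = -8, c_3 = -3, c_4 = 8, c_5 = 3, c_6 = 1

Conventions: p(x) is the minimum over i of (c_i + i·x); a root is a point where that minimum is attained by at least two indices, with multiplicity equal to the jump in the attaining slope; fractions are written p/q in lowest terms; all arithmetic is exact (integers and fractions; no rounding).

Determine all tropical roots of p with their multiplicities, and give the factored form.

hull edge (i=0, c=4) to (i=2, c=-8): slope -6, span 2
hull edge (i=2, c=-8) to (i=6, c=1): slope 9/4, span 4
Factored form: p(x) = 1 ⊗ (x ⊕ (-9/4)) ⊗ (x ⊕ (-9/4)) ⊗ (x ⊕ (-9/4)) ⊗ (x ⊕ (-9/4)) ⊗ (x ⊕ 6) ⊗ (x ⊕ 6)
Answer: roots = -9/4 (mult 4), 6 (mult 2)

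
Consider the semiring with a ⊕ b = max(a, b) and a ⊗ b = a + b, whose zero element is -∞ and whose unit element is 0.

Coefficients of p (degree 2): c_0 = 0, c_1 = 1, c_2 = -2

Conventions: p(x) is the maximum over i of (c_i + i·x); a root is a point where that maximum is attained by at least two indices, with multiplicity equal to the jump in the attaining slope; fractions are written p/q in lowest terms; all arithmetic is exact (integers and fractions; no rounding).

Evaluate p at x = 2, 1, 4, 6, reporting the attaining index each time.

p(2) = max(0+0·2=0, 1+1·2=3, -2+2·2=2) = 3 (attained by i=1)
p(1) = max(0+0·1=0, 1+1·1=2, -2+2·1=0) = 2 (attained by i=1)
p(4) = max(0+0·4=0, 1+1·4=5, -2+2·4=6) = 6 (attained by i=2)
p(6) = max(0+0·6=0, 1+1·6=7, -2+2·6=10) = 10 (attained by i=2)
Answer: p(2) = 3; p(1) = 2; p(4) = 6; p(6) = 10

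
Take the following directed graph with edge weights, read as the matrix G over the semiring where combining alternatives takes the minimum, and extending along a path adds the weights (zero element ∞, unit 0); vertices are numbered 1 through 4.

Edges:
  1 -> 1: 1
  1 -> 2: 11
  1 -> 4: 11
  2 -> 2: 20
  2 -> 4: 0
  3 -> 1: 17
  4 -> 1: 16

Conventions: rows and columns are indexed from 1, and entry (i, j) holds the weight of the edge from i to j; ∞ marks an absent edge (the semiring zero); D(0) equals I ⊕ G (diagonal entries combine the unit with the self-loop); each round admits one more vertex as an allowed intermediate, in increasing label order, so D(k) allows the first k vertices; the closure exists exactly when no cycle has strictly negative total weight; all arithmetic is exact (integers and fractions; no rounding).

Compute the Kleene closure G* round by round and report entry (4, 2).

D(0):
  [0, 11, ∞, 11]
  [∞, 0, ∞, 0]
  [17, ∞, 0, ∞]
  [16, ∞, ∞, 0]
D(1):
  [0, 11, ∞, 11]
  [∞, 0, ∞, 0]
  [17, 28, 0, 28]
  [16, 27, ∞, 0]
D(2):
  [0, 11, ∞, 11]
  [∞, 0, ∞, 0]
  [17, 28, 0, 28]
  [16, 27, ∞, 0]
D(3):
  [0, 11, ∞, 11]
  [∞, 0, ∞, 0]
  [17, 28, 0, 28]
  [16, 27, ∞, 0]
D(4):
  [0, 11, ∞, 11]
  [16, 0, ∞, 0]
  [17, 28, 0, 28]
  [16, 27, ∞, 0]
Answer: G*[4][2] = 27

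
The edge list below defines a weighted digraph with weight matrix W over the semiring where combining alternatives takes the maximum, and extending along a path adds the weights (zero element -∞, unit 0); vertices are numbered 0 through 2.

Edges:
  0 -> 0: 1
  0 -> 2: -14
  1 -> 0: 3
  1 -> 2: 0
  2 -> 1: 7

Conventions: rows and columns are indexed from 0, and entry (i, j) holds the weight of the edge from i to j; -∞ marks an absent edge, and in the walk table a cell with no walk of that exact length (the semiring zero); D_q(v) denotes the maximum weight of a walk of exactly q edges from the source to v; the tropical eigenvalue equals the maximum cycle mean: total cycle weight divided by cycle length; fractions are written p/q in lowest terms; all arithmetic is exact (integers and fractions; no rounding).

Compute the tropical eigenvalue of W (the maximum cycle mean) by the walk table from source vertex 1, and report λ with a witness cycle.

q=0: [-∞, 0, -∞]
q=1: [3, -∞, 0]
q=2: [4, 7, -11]
q=3: [10, -4, 7]
Optimal cycle mean attained by: cycle 1->2->1, total 0 + 7, length 2.
Answer: λ = 7/2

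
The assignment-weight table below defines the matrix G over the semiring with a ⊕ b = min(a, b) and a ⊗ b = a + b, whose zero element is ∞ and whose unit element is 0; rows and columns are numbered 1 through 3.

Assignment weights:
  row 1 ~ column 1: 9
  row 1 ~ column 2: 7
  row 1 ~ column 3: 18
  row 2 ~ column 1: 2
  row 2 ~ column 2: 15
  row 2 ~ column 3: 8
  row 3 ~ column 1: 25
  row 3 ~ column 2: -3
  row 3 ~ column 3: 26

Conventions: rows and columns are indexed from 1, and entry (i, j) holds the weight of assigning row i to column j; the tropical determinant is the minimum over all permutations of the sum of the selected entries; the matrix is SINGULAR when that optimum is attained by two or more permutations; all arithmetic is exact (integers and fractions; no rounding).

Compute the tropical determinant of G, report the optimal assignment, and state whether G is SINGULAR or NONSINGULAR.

σ = (1, 2, 3): 9 + 15 + 26 = 50
σ = (1, 3, 2): 9 + 8 + (-3) = 14
σ = (2, 1, 3): 7 + 2 + 26 = 35
σ = (2, 3, 1): 7 + 8 + 25 = 40
σ = (3, 1, 2): 18 + 2 + (-3) = 17
σ = (3, 2, 1): 18 + 15 + 25 = 58
Optimal value attained by: σ = (1, 3, 2).
Answer: det⊕(G) = 14; verdict: NONSINGULAR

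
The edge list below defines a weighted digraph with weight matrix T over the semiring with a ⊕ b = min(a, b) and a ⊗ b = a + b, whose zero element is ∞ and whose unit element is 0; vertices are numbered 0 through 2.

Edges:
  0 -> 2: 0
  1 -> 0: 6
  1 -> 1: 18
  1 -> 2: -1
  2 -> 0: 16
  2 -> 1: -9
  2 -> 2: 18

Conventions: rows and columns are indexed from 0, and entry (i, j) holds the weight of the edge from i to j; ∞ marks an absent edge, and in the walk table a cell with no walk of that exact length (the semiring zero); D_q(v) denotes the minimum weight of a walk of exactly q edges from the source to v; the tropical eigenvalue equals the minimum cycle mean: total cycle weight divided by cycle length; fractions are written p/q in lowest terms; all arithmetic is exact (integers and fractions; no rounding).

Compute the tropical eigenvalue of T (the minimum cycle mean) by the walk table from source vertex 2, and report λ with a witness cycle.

q=0: [∞, ∞, 0]
q=1: [16, -9, 18]
q=2: [-3, 9, -10]
q=3: [6, -19, -3]
Optimal cycle mean attained by: cycle 1->2->1, total (-1) + (-9), length 2.
Answer: λ = -5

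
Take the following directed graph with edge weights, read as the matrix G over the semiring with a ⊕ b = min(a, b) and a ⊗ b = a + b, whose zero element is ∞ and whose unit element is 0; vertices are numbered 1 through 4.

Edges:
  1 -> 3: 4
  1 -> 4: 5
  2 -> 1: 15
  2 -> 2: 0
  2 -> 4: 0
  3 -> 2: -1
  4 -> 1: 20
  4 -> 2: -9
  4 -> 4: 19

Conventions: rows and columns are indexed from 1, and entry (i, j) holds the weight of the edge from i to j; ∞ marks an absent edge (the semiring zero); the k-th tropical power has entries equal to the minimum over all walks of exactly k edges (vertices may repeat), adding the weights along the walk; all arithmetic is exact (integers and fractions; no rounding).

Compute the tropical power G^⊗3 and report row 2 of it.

G^⊗2:
  [25, -4, ∞, 24]
  [15, -9, 19, 0]
  [14, -1, ∞, -1]
  [6, -9, 24, -9]
G^⊗3:
  [11, -4, 29, -4]
  [6, -9, 19, -9]
  [14, -10, 18, -1]
  [6, -18, 10, -9]
Answer: row 2 of G^⊗3 = [6, -9, 19, -9]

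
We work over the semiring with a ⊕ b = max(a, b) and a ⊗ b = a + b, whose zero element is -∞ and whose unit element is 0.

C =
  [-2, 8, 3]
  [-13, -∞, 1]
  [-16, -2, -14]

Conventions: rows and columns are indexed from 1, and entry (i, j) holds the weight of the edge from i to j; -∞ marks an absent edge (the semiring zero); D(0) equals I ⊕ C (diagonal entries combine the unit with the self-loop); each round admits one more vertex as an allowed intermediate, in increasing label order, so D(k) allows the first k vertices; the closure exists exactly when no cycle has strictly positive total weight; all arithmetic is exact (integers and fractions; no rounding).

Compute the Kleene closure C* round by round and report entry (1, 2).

D(0):
  [0, 8, 3]
  [-13, 0, 1]
  [-16, -2, 0]
D(1):
  [0, 8, 3]
  [-13, 0, 1]
  [-16, -2, 0]
D(2):
  [0, 8, 9]
  [-13, 0, 1]
  [-15, -2, 0]
D(3):
  [0, 8, 9]
  [-13, 0, 1]
  [-15, -2, 0]
Answer: C*[1][2] = 8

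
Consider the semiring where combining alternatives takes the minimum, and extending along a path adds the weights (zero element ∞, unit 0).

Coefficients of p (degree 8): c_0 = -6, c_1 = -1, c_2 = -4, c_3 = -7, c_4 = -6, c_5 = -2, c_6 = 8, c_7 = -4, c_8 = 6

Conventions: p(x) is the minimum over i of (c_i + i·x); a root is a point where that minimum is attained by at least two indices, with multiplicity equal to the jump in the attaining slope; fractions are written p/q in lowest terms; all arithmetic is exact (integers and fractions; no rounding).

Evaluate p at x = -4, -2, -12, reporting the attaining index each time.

p(-4) = min(-6+0·(-4)=-6, -1+1·(-4)=-5, -4+2·(-4)=-12, -7+3·(-4)=-19, -6+4·(-4)=-22, -2+5·(-4)=-22, 8+6·(-4)=-16, -4+7·(-4)=-32, 6+8·(-4)=-26) = -32 (attained by i=7)
p(-2) = min(-6+0·(-2)=-6, -1+1·(-2)=-3, -4+2·(-2)=-8, -7+3·(-2)=-13, -6+4·(-2)=-14, -2+5·(-2)=-12, 8+6·(-2)=-4, -4+7·(-2)=-18, 6+8·(-2)=-10) = -18 (attained by i=7)
p(-12) = min(-6+0·(-12)=-6, -1+1·(-12)=-13, -4+2·(-12)=-28, -7+3·(-12)=-43, -6+4·(-12)=-54, -2+5·(-12)=-62, 8+6·(-12)=-64, -4+7·(-12)=-88, 6+8·(-12)=-90) = -90 (attained by i=8)
Answer: p(-4) = -32; p(-2) = -18; p(-12) = -90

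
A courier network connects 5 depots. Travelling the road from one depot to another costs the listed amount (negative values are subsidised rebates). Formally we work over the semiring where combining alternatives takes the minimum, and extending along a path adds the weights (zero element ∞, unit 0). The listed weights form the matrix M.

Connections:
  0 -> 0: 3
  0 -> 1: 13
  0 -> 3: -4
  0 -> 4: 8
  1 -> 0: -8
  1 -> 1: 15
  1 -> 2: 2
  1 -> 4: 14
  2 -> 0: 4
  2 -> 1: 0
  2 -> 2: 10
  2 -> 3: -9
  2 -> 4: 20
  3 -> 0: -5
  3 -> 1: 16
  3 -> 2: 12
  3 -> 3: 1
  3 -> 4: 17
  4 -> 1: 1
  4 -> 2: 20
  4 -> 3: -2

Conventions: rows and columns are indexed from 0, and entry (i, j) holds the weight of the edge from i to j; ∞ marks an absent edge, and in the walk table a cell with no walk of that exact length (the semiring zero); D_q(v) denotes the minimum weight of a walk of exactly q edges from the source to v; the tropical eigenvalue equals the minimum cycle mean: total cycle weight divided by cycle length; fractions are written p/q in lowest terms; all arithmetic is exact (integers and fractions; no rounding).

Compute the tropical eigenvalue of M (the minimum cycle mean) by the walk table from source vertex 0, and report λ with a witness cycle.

q=0: [0, ∞, ∞, ∞, ∞]
q=1: [3, 13, ∞, -4, 8]
q=2: [-9, 9, 8, -3, 11]
q=3: [-8, 4, 9, -13, -1]
q=4: [-18, 0, -1, -12, 0]
q=5: [-17, -5, 0, -22, -10]
Optimal cycle mean attained by: cycle 0->3->0, total (-4) + (-5), length 2.
Answer: λ = -9/2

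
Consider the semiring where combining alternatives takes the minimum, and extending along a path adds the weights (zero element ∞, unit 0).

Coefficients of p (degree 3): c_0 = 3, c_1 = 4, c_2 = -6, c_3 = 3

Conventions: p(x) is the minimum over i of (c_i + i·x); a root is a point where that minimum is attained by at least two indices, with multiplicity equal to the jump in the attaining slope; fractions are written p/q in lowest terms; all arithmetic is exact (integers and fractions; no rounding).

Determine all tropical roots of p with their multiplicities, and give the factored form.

hull edge (i=0, c=3) to (i=2, c=-6): slope -9/2, span 2
hull edge (i=2, c=-6) to (i=3, c=3): slope 9, span 1
Factored form: p(x) = 3 ⊗ (x ⊕ (-9)) ⊗ (x ⊕ 9/2) ⊗ (x ⊕ 9/2)
Answer: roots = -9 (mult 1), 9/2 (mult 2)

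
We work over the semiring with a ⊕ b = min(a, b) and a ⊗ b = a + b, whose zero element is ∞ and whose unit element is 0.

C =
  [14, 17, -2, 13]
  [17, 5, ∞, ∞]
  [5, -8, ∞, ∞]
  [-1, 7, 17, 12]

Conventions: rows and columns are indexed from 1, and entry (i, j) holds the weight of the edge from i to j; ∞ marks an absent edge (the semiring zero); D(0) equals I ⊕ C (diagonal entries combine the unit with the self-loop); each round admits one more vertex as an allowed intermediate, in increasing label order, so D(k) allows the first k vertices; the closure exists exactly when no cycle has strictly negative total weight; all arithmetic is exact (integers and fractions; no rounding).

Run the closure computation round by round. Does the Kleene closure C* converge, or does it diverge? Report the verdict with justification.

D(0):
  [0, 17, -2, 13]
  [17, 0, ∞, ∞]
  [5, -8, 0, ∞]
  [-1, 7, 17, 0]
D(1):
  [0, 17, -2, 13]
  [17, 0, 15, 30]
  [5, -8, 0, 18]
  [-1, 7, -3, 0]
D(2):
  [0, 17, -2, 13]
  [17, 0, 15, 30]
  [5, -8, 0, 18]
  [-1, 7, -3, 0]
D(3):
  [0, -10, -2, 13]
  [17, 0, 15, 30]
  [5, -8, 0, 18]
  [-1, -11, -3, 0]
D(4):
  [0, -10, -2, 13]
  [17, 0, 15, 30]
  [5, -8, 0, 18]
  [-1, -11, -3, 0]
Key observation: every diagonal entry stays at the unit through all rounds, so no improving cycle exists.
Answer: CONVERGES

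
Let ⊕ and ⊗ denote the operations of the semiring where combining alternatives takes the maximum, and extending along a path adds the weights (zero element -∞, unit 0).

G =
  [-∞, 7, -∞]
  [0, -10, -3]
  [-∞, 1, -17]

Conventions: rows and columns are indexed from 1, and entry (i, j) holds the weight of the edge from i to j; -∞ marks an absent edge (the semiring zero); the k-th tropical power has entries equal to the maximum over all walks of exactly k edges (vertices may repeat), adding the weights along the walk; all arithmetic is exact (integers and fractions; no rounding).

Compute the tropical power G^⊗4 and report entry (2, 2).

G^⊗2:
  [7, -3, 4]
  [-10, 7, -13]
  [1, -9, -2]
G^⊗3:
  [-3, 14, -6]
  [7, -3, 4]
  [-9, 8, -12]
G^⊗4:
  [14, 4, 11]
  [-3, 14, -6]
  [8, -2, 5]
Key observation: the optimum is the walk 2->1->2->1->2, with weight 0 + 7 + 0 + 7 = 14.
Optimal value attained by: walk 2->1->2->1->2.
Answer: (G^⊗4)[2][2] = 14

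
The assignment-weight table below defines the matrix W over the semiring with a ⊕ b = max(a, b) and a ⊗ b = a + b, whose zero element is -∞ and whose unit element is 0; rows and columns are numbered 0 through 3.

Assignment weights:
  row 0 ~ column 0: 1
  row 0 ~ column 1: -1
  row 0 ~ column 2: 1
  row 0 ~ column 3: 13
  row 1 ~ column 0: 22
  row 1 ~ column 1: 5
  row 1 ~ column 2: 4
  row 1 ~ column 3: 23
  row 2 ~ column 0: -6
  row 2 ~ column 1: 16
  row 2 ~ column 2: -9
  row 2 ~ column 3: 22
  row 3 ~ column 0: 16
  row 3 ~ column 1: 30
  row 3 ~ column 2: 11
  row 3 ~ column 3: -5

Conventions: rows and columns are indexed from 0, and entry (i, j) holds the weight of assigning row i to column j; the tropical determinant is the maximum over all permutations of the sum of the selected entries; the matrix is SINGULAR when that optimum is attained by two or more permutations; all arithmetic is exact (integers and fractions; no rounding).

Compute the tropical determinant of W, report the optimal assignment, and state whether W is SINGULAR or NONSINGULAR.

σ = (0, 1, 2, 3): 1 + 5 + (-9) + (-5) = -8
σ = (0, 1, 3, 2): 1 + 5 + 22 + 11 = 39
σ = (0, 2, 1, 3): 1 + 4 + 16 + (-5) = 16
σ = (0, 2, 3, 1): 1 + 4 + 22 + 30 = 57
σ = (0, 3, 1, 2): 1 + 23 + 16 + 11 = 51
σ = (0, 3, 2, 1): 1 + 23 + (-9) + 30 = 45
σ = (1, 0, 2, 3): (-1) + 22 + (-9) + (-5) = 7
σ = (1, 0, 3, 2): (-1) + 22 + 22 + 11 = 54
σ = (1, 2, 0, 3): (-1) + 4 + (-6) + (-5) = -8
σ = (1, 2, 3, 0): (-1) + 4 + 22 + 16 = 41
σ = (1, 3, 0, 2): (-1) + 23 + (-6) + 11 = 27
σ = (1, 3, 2, 0): (-1) + 23 + (-9) + 16 = 29
σ = (2, 0, 1, 3): 1 + 22 + 16 + (-5) = 34
σ = (2, 0, 3, 1): 1 + 22 + 22 + 30 = 75
σ = (2, 1, 0, 3): 1 + 5 + (-6) + (-5) = -5
σ = (2, 1, 3, 0): 1 + 5 + 22 + 16 = 44
σ = (2, 3, 0, 1): 1 + 23 + (-6) + 30 = 48
σ = (2, 3, 1, 0): 1 + 23 + 16 + 16 = 56
σ = (3, 0, 1, 2): 13 + 22 + 16 + 11 = 62
σ = (3, 0, 2, 1): 13 + 22 + (-9) + 30 = 56
σ = (3, 1, 0, 2): 13 + 5 + (-6) + 11 = 23
σ = (3, 1, 2, 0): 13 + 5 + (-9) + 16 = 25
σ = (3, 2, 0, 1): 13 + 4 + (-6) + 30 = 41
σ = (3, 2, 1, 0): 13 + 4 + 16 + 16 = 49
Optimal value attained by: σ = (2, 0, 3, 1).
Answer: det⊕(W) = 75; verdict: NONSINGULAR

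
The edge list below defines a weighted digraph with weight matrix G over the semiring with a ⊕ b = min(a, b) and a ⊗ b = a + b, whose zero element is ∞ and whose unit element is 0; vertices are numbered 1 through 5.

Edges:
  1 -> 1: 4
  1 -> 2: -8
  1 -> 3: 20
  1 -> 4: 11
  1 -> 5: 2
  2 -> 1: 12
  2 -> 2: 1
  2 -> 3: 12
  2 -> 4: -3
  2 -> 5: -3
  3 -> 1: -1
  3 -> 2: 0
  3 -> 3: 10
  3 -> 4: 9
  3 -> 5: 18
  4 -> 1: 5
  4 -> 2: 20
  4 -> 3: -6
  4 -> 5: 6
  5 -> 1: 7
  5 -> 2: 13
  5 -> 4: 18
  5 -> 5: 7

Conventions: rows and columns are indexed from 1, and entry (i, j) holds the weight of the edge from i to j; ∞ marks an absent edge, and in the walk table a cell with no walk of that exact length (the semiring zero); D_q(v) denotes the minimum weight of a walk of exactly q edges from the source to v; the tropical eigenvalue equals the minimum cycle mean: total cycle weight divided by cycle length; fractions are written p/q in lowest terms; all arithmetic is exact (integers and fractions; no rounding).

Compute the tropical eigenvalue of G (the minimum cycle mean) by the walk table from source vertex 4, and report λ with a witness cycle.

q=0: [∞, ∞, ∞, 0, ∞]
q=1: [5, 20, -6, ∞, 6]
q=2: [-7, -6, 4, 3, 7]
q=3: [-3, -15, -3, -9, -9]
q=4: [-4, -14, -15, -18, -18]
q=5: [-16, -15, -24, -17, -17]
Optimal cycle mean attained by: cycle 1->2->4->3->1, total (-8) + (-3) + (-6) + (-1), length 4.
Answer: λ = -9/2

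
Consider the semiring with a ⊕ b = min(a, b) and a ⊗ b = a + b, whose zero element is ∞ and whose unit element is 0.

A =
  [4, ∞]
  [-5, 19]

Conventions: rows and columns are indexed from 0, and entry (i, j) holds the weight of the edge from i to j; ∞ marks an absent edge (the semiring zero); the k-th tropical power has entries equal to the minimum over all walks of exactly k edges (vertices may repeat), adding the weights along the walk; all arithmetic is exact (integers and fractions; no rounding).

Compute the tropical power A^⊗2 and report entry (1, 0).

A^⊗2:
  [8, ∞]
  [-1, 38]
Key observation: the optimum is the walk 1->0->0, with weight (-5) + 4 = -1.
Optimal value attained by: walk 1->0->0.
Answer: (A^⊗2)[1][0] = -1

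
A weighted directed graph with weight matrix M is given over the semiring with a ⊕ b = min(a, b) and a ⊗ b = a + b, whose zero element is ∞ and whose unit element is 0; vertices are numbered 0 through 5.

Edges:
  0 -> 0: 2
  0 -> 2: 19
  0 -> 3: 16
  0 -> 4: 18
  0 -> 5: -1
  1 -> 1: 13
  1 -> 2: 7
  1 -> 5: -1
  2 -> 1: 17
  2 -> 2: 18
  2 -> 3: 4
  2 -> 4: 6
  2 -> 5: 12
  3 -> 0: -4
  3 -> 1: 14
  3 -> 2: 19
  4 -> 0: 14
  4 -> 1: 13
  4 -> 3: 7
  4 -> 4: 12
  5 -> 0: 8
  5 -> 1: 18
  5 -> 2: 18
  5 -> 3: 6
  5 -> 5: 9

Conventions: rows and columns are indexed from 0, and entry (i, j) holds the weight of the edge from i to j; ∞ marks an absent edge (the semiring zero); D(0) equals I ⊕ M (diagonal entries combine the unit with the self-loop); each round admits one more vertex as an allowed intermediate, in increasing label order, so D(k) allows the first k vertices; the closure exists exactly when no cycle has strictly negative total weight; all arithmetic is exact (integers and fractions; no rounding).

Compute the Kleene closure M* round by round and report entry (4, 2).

D(0):
  [0, ∞, 19, 16, 18, -1]
  [∞, 0, 7, ∞, ∞, -1]
  [∞, 17, 0, 4, 6, 12]
  [-4, 14, 19, 0, ∞, ∞]
  [14, 13, ∞, 7, 0, ∞]
  [8, 18, 18, 6, ∞, 0]
D(1):
  [0, ∞, 19, 16, 18, -1]
  [∞, 0, 7, ∞, ∞, -1]
  [∞, 17, 0, 4, 6, 12]
  [-4, 14, 15, 0, 14, -5]
  [14, 13, 33, 7, 0, 13]
  [8, 18, 18, 6, 26, 0]
D(2):
  [0, ∞, 19, 16, 18, -1]
  [∞, 0, 7, ∞, ∞, -1]
  [∞, 17, 0, 4, 6, 12]
  [-4, 14, 15, 0, 14, -5]
  [14, 13, 20, 7, 0, 12]
  [8, 18, 18, 6, 26, 0]
D(3):
  [0, 36, 19, 16, 18, -1]
  [∞, 0, 7, 11, 13, -1]
  [∞, 17, 0, 4, 6, 12]
  [-4, 14, 15, 0, 14, -5]
  [14, 13, 20, 7, 0, 12]
  [8, 18, 18, 6, 24, 0]
D(4):
  [0, 30, 19, 16, 18, -1]
  [7, 0, 7, 11, 13, -1]
  [0, 17, 0, 4, 6, -1]
  [-4, 14, 15, 0, 14, -5]
  [3, 13, 20, 7, 0, 2]
  [2, 18, 18, 6, 20, 0]
D(5):
  [0, 30, 19, 16, 18, -1]
  [7, 0, 7, 11, 13, -1]
  [0, 17, 0, 4, 6, -1]
  [-4, 14, 15, 0, 14, -5]
  [3, 13, 20, 7, 0, 2]
  [2, 18, 18, 6, 20, 0]
D(6):
  [0, 17, 17, 5, 18, -1]
  [1, 0, 7, 5, 13, -1]
  [0, 17, 0, 4, 6, -1]
  [-4, 13, 13, 0, 14, -5]
  [3, 13, 20, 7, 0, 2]
  [2, 18, 18, 6, 20, 0]
Answer: M*[4][2] = 20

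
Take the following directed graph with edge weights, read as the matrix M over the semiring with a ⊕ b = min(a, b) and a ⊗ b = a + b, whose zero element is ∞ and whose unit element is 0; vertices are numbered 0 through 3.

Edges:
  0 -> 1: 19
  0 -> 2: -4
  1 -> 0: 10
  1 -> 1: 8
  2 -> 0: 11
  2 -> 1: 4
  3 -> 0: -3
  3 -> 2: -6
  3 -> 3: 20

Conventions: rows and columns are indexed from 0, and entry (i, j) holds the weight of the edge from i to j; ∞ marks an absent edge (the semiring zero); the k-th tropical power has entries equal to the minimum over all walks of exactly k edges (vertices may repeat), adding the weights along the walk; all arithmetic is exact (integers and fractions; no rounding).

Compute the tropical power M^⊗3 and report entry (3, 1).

M^⊗2:
  [7, 0, ∞, ∞]
  [18, 16, 6, ∞]
  [14, 12, 7, ∞]
  [5, -2, -7, 40]
M^⊗3:
  [10, 8, 3, ∞]
  [17, 10, 14, ∞]
  [18, 11, 10, ∞]
  [4, -3, 1, 60]
Key observation: the optimum is the walk 3->0->2->1, with weight (-3) + (-4) + 4 = -3.
Optimal value attained by: walk 3->0->2->1.
Answer: (M^⊗3)[3][1] = -3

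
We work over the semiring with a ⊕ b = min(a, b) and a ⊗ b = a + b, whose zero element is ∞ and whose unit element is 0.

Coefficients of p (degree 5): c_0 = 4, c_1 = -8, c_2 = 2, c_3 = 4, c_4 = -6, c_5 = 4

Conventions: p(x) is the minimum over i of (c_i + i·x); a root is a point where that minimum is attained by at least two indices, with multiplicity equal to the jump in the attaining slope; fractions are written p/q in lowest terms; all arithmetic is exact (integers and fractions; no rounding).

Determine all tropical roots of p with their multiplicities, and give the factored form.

hull edge (i=0, c=4) to (i=1, c=-8): slope -12, span 1
hull edge (i=1, c=-8) to (i=4, c=-6): slope 2/3, span 3
hull edge (i=4, c=-6) to (i=5, c=4): slope 10, span 1
Factored form: p(x) = 4 ⊗ (x ⊕ (-10)) ⊗ (x ⊕ (-2/3)) ⊗ (x ⊕ (-2/3)) ⊗ (x ⊕ (-2/3)) ⊗ (x ⊕ 12)
Answer: roots = -10 (mult 1), -2/3 (mult 3), 12 (mult 1)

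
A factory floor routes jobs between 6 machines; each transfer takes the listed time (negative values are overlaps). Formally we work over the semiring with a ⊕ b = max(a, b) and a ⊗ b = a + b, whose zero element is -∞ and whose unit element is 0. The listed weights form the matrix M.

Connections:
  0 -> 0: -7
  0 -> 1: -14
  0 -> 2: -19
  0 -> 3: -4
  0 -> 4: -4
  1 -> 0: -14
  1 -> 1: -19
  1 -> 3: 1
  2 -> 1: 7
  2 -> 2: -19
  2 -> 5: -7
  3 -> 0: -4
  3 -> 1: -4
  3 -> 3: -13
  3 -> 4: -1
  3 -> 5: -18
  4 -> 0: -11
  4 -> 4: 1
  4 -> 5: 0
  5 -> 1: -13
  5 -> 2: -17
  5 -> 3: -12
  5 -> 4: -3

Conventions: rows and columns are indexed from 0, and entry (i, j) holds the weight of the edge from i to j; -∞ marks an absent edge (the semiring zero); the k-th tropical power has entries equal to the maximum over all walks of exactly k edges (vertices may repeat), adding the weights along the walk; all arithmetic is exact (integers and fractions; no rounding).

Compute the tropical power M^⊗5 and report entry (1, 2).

M^⊗2:
  [-8, -8, -26, -11, -3, -4]
  [-3, -3, -33, -12, 0, -17]
  [-7, -12, -24, 8, -10, -26]
  [-11, -17, -23, -3, 0, -1]
  [-10, -13, -17, -12, 2, 1]
  [-14, -10, -36, -12, -2, -3]
M^⊗3:
  [-14, -15, -21, -7, -2, -3]
  [-10, -16, -22, -2, 1, 0]
  [4, 4, -26, -5, 7, -10]
  [-7, -7, -18, -13, 1, 0]
  [-9, -10, -16, -11, 3, 2]
  [-13, -16, -20, -9, -1, -2]
M^⊗4:
  [-11, -11, -20, -14, -1, -2]
  [-6, -6, -17, -12, 2, 1]
  [-3, -9, -15, 5, 8, 7]
  [-10, -11, -17, -6, 2, 1]
  [-8, -9, -15, -9, 4, 3]
  [-12, -13, -19, -14, 0, -1]
M^⊗5:
  [-12, -13, -19, -10, 0, -1]
  [-9, -10, -16, -5, 3, 2]
  [1, 1, -10, -5, 9, 8]
  [-9, -10, -16, -10, 3, 2]
  [-7, -8, -14, -8, 5, 4]
  [-11, -12, -18, -12, 1, 0]
Key observation: the optimum is the walk 1->3->4->4->5->2, with weight 1 + (-1) + 1 + 0 + (-17) = -16.
Optimal value attained by: walk 1->3->4->4->5->2.
Answer: (M^⊗5)[1][2] = -16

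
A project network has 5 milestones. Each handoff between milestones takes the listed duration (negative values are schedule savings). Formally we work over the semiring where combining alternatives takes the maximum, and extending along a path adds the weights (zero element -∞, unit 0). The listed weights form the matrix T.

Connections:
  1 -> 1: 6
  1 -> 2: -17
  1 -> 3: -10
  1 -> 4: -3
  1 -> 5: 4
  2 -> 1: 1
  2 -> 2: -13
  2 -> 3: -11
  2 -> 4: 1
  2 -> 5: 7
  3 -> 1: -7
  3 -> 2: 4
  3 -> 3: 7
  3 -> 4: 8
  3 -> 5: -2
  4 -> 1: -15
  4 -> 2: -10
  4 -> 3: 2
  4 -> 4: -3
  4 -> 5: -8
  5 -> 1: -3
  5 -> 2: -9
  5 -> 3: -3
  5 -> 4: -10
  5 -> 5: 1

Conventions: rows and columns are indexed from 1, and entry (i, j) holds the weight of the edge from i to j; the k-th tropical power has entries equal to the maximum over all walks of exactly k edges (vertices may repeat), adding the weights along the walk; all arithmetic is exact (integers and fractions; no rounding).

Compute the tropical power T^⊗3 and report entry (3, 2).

T^⊗2:
  [12, -5, 1, 3, 10]
  [7, -2, 4, -2, 8]
  [5, 11, 14, 15, 11]
  [-5, 6, 9, 10, 0]
  [3, 1, 4, 5, 2]
T^⊗3:
  [18, 5, 8, 9, 16]
  [13, 8, 11, 12, 11]
  [12, 18, 21, 22, 18]
  [7, 13, 16, 17, 13]
  [9, 8, 11, 12, 8]
Key observation: the optimum is the walk 3->3->3->2, with weight 7 + 7 + 4 = 18.
Optimal value attained by: walk 3->3->3->2.
Answer: (T^⊗3)[3][2] = 18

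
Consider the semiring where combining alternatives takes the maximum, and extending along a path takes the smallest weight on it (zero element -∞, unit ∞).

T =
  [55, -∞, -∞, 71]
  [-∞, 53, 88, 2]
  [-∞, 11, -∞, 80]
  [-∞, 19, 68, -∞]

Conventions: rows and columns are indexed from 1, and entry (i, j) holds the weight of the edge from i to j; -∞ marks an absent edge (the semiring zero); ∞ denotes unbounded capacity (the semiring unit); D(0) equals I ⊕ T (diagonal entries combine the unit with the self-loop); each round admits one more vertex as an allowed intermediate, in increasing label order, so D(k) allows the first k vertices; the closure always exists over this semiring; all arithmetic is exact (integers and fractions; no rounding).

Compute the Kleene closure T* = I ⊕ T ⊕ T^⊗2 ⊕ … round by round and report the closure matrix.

D(0):
  [∞, -∞, -∞, 71]
  [-∞, ∞, 88, 2]
  [-∞, 11, ∞, 80]
  [-∞, 19, 68, ∞]
D(1):
  [∞, -∞, -∞, 71]
  [-∞, ∞, 88, 2]
  [-∞, 11, ∞, 80]
  [-∞, 19, 68, ∞]
D(2):
  [∞, -∞, -∞, 71]
  [-∞, ∞, 88, 2]
  [-∞, 11, ∞, 80]
  [-∞, 19, 68, ∞]
D(3):
  [∞, -∞, -∞, 71]
  [-∞, ∞, 88, 80]
  [-∞, 11, ∞, 80]
  [-∞, 19, 68, ∞]
D(4):
  [∞, 19, 68, 71]
  [-∞, ∞, 88, 80]
  [-∞, 19, ∞, 80]
  [-∞, 19, 68, ∞]
Answer: T* = [[∞, 19, 68, 71], [-∞, ∞, 88, 80], [-∞, 19, ∞, 80], [-∞, 19, 68, ∞]]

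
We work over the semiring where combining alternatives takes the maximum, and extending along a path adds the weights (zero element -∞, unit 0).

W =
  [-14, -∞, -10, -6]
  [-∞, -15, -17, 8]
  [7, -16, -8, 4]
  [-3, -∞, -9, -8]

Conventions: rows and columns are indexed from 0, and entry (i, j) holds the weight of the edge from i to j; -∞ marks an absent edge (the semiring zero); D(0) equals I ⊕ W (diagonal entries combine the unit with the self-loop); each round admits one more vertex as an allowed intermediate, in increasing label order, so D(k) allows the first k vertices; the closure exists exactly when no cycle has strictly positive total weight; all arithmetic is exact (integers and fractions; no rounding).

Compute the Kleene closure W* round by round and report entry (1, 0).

D(0):
  [0, -∞, -10, -6]
  [-∞, 0, -17, 8]
  [7, -16, 0, 4]
  [-3, -∞, -9, 0]
D(1):
  [0, -∞, -10, -6]
  [-∞, 0, -17, 8]
  [7, -16, 0, 4]
  [-3, -∞, -9, 0]
D(2):
  [0, -∞, -10, -6]
  [-∞, 0, -17, 8]
  [7, -16, 0, 4]
  [-3, -∞, -9, 0]
D(3):
  [0, -26, -10, -6]
  [-10, 0, -17, 8]
  [7, -16, 0, 4]
  [-2, -25, -9, 0]
D(4):
  [0, -26, -10, -6]
  [6, 0, -1, 8]
  [7, -16, 0, 4]
  [-2, -25, -9, 0]
Answer: W*[1][0] = 6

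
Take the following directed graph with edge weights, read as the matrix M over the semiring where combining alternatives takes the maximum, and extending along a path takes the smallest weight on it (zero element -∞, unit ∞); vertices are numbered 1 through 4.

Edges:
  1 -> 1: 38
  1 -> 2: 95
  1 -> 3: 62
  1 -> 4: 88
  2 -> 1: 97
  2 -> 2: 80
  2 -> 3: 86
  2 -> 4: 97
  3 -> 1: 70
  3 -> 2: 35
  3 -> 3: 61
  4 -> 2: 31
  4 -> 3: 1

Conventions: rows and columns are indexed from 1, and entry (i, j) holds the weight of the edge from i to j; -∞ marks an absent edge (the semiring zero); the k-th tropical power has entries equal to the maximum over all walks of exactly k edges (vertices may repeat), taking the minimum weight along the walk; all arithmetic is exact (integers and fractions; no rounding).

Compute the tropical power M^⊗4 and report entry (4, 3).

M^⊗2:
  [95, 80, 86, 95]
  [80, 95, 80, 88]
  [61, 70, 62, 70]
  [31, 31, 31, 31]
M^⊗3:
  [80, 95, 80, 88]
  [95, 80, 86, 95]
  [70, 70, 70, 70]
  [31, 31, 31, 31]
M^⊗4:
  [95, 80, 86, 95]
  [80, 95, 80, 88]
  [70, 70, 70, 70]
  [31, 31, 31, 31]
Key observation: the optimum is the walk 4->2->1->2->3, with weight 31 min 97 min 95 min 86 = 31.
Optimal value attained by: walk 4->2->1->2->3.
Answer: (M^⊗4)[4][3] = 31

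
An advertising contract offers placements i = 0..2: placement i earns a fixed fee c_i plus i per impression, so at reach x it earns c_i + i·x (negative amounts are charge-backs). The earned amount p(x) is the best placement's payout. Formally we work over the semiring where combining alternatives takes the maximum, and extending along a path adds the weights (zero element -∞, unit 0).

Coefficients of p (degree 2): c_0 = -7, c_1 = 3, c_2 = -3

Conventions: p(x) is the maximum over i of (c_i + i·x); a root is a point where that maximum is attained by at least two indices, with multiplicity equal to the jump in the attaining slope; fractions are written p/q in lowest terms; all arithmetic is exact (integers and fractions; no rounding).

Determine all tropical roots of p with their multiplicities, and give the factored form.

hull edge (i=0, c=-7) to (i=1, c=3): slope 10, span 1
hull edge (i=1, c=3) to (i=2, c=-3): slope -6, span 1
Factored form: p(x) = -3 ⊗ (x ⊕ (-10)) ⊗ (x ⊕ 6)
Answer: roots = -10 (mult 1), 6 (mult 1)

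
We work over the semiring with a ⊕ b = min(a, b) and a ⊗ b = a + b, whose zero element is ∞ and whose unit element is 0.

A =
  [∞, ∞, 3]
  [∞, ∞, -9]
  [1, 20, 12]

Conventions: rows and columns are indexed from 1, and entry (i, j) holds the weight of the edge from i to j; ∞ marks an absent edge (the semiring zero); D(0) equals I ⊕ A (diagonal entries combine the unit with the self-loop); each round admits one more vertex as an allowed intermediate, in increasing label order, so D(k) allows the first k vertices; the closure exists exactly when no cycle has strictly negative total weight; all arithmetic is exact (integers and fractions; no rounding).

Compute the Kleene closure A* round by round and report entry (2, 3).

D(0):
  [0, ∞, 3]
  [∞, 0, -9]
  [1, 20, 0]
D(1):
  [0, ∞, 3]
  [∞, 0, -9]
  [1, 20, 0]
D(2):
  [0, ∞, 3]
  [∞, 0, -9]
  [1, 20, 0]
D(3):
  [0, 23, 3]
  [-8, 0, -9]
  [1, 20, 0]
Answer: A*[2][3] = -9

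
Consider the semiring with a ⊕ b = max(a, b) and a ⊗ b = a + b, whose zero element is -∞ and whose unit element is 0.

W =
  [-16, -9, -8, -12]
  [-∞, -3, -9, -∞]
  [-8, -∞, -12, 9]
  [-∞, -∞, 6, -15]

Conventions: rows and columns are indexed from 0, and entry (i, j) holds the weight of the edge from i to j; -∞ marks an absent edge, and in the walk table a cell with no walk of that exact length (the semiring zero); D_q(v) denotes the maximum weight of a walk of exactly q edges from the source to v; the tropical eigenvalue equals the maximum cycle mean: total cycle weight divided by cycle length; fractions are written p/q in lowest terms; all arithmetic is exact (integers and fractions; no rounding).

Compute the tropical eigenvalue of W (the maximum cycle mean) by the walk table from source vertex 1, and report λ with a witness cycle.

q=0: [-∞, 0, -∞, -∞]
q=1: [-∞, -3, -9, -∞]
q=2: [-17, -6, -12, 0]
q=3: [-20, -9, 6, -3]
q=4: [-2, -12, 3, 15]
Optimal cycle mean attained by: cycle 2->3->2, total 9 + 6, length 2.
Answer: λ = 15/2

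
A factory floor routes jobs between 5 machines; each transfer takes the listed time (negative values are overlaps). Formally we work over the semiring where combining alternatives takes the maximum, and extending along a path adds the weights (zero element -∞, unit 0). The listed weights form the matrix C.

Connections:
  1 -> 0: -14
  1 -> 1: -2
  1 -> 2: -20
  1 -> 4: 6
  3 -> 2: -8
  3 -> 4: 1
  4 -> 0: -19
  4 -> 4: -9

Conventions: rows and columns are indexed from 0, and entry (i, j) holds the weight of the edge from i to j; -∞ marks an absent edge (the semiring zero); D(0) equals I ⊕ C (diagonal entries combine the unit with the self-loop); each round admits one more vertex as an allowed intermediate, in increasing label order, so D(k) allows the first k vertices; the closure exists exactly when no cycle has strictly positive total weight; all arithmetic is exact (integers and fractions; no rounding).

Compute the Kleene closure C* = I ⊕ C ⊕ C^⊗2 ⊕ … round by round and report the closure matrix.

D(0):
  [0, -∞, -∞, -∞, -∞]
  [-14, 0, -20, -∞, 6]
  [-∞, -∞, 0, -∞, -∞]
  [-∞, -∞, -8, 0, 1]
  [-19, -∞, -∞, -∞, 0]
D(1):
  [0, -∞, -∞, -∞, -∞]
  [-14, 0, -20, -∞, 6]
  [-∞, -∞, 0, -∞, -∞]
  [-∞, -∞, -8, 0, 1]
  [-19, -∞, -∞, -∞, 0]
D(2):
  [0, -∞, -∞, -∞, -∞]
  [-14, 0, -20, -∞, 6]
  [-∞, -∞, 0, -∞, -∞]
  [-∞, -∞, -8, 0, 1]
  [-19, -∞, -∞, -∞, 0]
D(3):
  [0, -∞, -∞, -∞, -∞]
  [-14, 0, -20, -∞, 6]
  [-∞, -∞, 0, -∞, -∞]
  [-∞, -∞, -8, 0, 1]
  [-19, -∞, -∞, -∞, 0]
D(4):
  [0, -∞, -∞, -∞, -∞]
  [-14, 0, -20, -∞, 6]
  [-∞, -∞, 0, -∞, -∞]
  [-∞, -∞, -8, 0, 1]
  [-19, -∞, -∞, -∞, 0]
D(5):
  [0, -∞, -∞, -∞, -∞]
  [-13, 0, -20, -∞, 6]
  [-∞, -∞, 0, -∞, -∞]
  [-18, -∞, -8, 0, 1]
  [-19, -∞, -∞, -∞, 0]
Answer: C* = [[0, -∞, -∞, -∞, -∞], [-13, 0, -20, -∞, 6], [-∞, -∞, 0, -∞, -∞], [-18, -∞, -8, 0, 1], [-19, -∞, -∞, -∞, 0]]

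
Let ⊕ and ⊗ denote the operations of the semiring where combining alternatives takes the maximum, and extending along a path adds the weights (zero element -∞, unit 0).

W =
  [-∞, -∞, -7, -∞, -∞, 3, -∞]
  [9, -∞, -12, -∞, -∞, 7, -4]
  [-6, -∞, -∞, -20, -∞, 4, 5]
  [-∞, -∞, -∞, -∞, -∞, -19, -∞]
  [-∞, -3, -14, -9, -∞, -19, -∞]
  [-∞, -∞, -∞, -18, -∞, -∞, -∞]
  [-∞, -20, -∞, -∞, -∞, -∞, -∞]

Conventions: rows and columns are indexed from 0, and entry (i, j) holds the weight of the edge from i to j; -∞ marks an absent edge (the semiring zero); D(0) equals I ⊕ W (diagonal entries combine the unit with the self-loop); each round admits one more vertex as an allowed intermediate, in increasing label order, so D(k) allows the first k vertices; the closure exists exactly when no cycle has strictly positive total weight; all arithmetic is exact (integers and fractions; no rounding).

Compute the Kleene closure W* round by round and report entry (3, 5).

D(0):
  [0, -∞, -7, -∞, -∞, 3, -∞]
  [9, 0, -12, -∞, -∞, 7, -4]
  [-6, -∞, 0, -20, -∞, 4, 5]
  [-∞, -∞, -∞, 0, -∞, -19, -∞]
  [-∞, -3, -14, -9, 0, -19, -∞]
  [-∞, -∞, -∞, -18, -∞, 0, -∞]
  [-∞, -20, -∞, -∞, -∞, -∞, 0]
D(1):
  [0, -∞, -7, -∞, -∞, 3, -∞]
  [9, 0, 2, -∞, -∞, 12, -4]
  [-6, -∞, 0, -20, -∞, 4, 5]
  [-∞, -∞, -∞, 0, -∞, -19, -∞]
  [-∞, -3, -14, -9, 0, -19, -∞]
  [-∞, -∞, -∞, -18, -∞, 0, -∞]
  [-∞, -20, -∞, -∞, -∞, -∞, 0]
D(2):
  [0, -∞, -7, -∞, -∞, 3, -∞]
  [9, 0, 2, -∞, -∞, 12, -4]
  [-6, -∞, 0, -20, -∞, 4, 5]
  [-∞, -∞, -∞, 0, -∞, -19, -∞]
  [6, -3, -1, -9, 0, 9, -7]
  [-∞, -∞, -∞, -18, -∞, 0, -∞]
  [-11, -20, -18, -∞, -∞, -8, 0]
D(3):
  [0, -∞, -7, -27, -∞, 3, -2]
  [9, 0, 2, -18, -∞, 12, 7]
  [-6, -∞, 0, -20, -∞, 4, 5]
  [-∞, -∞, -∞, 0, -∞, -19, -∞]
  [6, -3, -1, -9, 0, 9, 4]
  [-∞, -∞, -∞, -18, -∞, 0, -∞]
  [-11, -20, -18, -38, -∞, -8, 0]
D(4):
  [0, -∞, -7, -27, -∞, 3, -2]
  [9, 0, 2, -18, -∞, 12, 7]
  [-6, -∞, 0, -20, -∞, 4, 5]
  [-∞, -∞, -∞, 0, -∞, -19, -∞]
  [6, -3, -1, -9, 0, 9, 4]
  [-∞, -∞, -∞, -18, -∞, 0, -∞]
  [-11, -20, -18, -38, -∞, -8, 0]
D(5):
  [0, -∞, -7, -27, -∞, 3, -2]
  [9, 0, 2, -18, -∞, 12, 7]
  [-6, -∞, 0, -20, -∞, 4, 5]
  [-∞, -∞, -∞, 0, -∞, -19, -∞]
  [6, -3, -1, -9, 0, 9, 4]
  [-∞, -∞, -∞, -18, -∞, 0, -∞]
  [-11, -20, -18, -38, -∞, -8, 0]
D(6):
  [0, -∞, -7, -15, -∞, 3, -2]
  [9, 0, 2, -6, -∞, 12, 7]
  [-6, -∞, 0, -14, -∞, 4, 5]
  [-∞, -∞, -∞, 0, -∞, -19, -∞]
  [6, -3, -1, -9, 0, 9, 4]
  [-∞, -∞, -∞, -18, -∞, 0, -∞]
  [-11, -20, -18, -26, -∞, -8, 0]
D(7):
  [0, -22, -7, -15, -∞, 3, -2]
  [9, 0, 2, -6, -∞, 12, 7]
  [-6, -15, 0, -14, -∞, 4, 5]
  [-∞, -∞, -∞, 0, -∞, -19, -∞]
  [6, -3, -1, -9, 0, 9, 4]
  [-∞, -∞, -∞, -18, -∞, 0, -∞]
  [-11, -20, -18, -26, -∞, -8, 0]
Answer: W*[3][5] = -19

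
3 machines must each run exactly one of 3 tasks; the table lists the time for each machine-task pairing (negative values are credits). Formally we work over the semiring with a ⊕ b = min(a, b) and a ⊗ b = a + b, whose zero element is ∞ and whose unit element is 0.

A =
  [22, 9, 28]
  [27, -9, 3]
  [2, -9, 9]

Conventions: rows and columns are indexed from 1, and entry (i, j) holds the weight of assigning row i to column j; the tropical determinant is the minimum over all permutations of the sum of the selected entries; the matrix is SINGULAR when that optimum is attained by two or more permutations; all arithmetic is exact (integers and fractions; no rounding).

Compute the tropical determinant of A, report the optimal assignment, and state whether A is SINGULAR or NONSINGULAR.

σ = (1, 2, 3): 22 + (-9) + 9 = 22
σ = (1, 3, 2): 22 + 3 + (-9) = 16
σ = (2, 1, 3): 9 + 27 + 9 = 45
σ = (2, 3, 1): 9 + 3 + 2 = 14
σ = (3, 1, 2): 28 + 27 + (-9) = 46
σ = (3, 2, 1): 28 + (-9) + 2 = 21
Optimal value attained by: σ = (2, 3, 1).
Answer: det⊕(A) = 14; verdict: NONSINGULAR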